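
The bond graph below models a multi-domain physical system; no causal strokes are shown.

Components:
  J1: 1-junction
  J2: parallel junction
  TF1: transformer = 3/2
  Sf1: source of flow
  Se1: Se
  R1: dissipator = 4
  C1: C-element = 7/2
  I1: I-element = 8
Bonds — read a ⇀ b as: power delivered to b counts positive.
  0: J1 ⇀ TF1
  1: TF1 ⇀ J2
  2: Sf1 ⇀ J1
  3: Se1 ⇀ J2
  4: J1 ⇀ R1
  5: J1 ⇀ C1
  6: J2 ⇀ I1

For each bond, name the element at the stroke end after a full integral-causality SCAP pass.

bond 2 |Sf1  (source Sf1 imposes f)
bond 3 |J2  (Se1 fixes effort; stroke away)
bond 0 |J1  (common-f at J1 fixed by 2)
bond 4 |J1  (1-jn J1 has f-setter on 2)
bond 5 |J1  (J1: bond 2 brought flow, rest push out)
bond 1 |TF1  (0-jn J2 has e-setter on 3)
bond 6 |I1  (J2: bond 3 brought effort, rest push out)

bond 0 stroke at J1
bond 1 stroke at TF1
bond 2 stroke at Sf1
bond 3 stroke at J2
bond 4 stroke at J1
bond 5 stroke at J1
bond 6 stroke at I1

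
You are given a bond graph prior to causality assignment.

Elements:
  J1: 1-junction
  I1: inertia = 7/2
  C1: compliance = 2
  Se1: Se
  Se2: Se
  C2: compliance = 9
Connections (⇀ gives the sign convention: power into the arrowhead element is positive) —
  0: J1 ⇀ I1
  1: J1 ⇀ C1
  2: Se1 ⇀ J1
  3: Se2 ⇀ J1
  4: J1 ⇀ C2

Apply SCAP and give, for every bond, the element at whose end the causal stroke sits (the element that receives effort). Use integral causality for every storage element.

bond 0 stroke→I1
bond 1 stroke→J1
bond 2 stroke→J1
bond 3 stroke→J1
bond 4 stroke→J1

β2 stroke at J1  (Se1: effort source, stroke at far end)
β3 stroke at J1  (Se2: effort source, stroke at far end)
β0 stroke at I1  (I1 integral (f out))
β1 stroke at J1  (common-f at J1 fixed by 0)
β4 stroke at J1  (1-jn J1 has f-setter on 0)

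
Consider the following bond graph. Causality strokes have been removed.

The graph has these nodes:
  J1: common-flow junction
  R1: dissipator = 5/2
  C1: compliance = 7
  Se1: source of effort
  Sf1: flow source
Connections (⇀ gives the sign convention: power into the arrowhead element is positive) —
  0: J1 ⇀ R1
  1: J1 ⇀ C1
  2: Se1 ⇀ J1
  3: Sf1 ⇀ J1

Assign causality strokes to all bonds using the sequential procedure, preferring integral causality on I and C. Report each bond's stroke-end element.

b0 stroke→J1
b1 stroke→J1
b2 stroke→J1
b3 stroke→Sf1

bond 2 stroke at J1  (Se1: effort source, stroke at far end)
bond 3 stroke at Sf1  (Sf1: flow source, stroke at near end)
bond 0 stroke at J1  (J1: bond 3 brought flow, rest push out)
bond 1 stroke at J1  (J1 flow already set via bond 3)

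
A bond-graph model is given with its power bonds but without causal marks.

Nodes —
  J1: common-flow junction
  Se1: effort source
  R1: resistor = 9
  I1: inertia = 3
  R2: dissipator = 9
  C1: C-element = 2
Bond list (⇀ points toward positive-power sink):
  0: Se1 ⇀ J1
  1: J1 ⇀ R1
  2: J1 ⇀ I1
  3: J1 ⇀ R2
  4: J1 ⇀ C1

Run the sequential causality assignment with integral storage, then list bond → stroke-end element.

#0 stroke→J1  (Se1: effort source, stroke at far end)
#2 stroke→I1  (I1: I, integral causality)
#1 stroke→J1  (1-jn J1 has f-setter on 2)
#3 stroke→J1  (1-jn J1 has f-setter on 2)
#4 stroke→J1  (J1: bond 2 brought flow, rest push out)

b0 →J1
b1 →J1
b2 →I1
b3 →J1
b4 →J1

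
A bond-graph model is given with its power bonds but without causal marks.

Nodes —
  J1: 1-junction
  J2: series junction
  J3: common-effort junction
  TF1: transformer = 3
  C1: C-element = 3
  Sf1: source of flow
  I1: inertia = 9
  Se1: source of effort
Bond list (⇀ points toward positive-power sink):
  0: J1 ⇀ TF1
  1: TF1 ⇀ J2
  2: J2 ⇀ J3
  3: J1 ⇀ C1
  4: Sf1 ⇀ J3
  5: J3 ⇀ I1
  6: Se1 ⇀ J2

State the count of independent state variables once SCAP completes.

b4 stroke at Sf1  (Sf1 (Sf) sets flow on bond)
b6 stroke at J2  (Se1: effort source, stroke at far end)
b3 stroke at J1  (C1 integral (e out))
b0 stroke at TF1  (only one flow-in slot at J1)
b1 stroke at J2  (TF TF1: opposite of bond 0)
b2 stroke at J3  (only one flow-in slot at J2)
b5 stroke at I1  (J3 effort already set via bond 2)

2  (C1, I1 all integral)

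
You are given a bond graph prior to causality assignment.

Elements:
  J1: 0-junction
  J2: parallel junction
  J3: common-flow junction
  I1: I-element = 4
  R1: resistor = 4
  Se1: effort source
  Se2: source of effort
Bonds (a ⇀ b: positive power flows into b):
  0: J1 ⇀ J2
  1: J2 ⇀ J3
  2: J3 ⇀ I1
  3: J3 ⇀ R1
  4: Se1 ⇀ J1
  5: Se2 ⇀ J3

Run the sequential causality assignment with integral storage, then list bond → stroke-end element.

β4 stroke→J1  (Se1: effort source, stroke at far end)
β5 stroke→J3  (Se2 fixes effort; stroke away)
β0 stroke→J2  (common-e at J1 fixed by 4)
β1 stroke→J3  (J2: bond 0 brought effort, rest push out)
β2 stroke→I1  (prefer integral on I1)
β3 stroke→J3  (common-f at J3 fixed by 2)

bond 0 →J2
bond 1 →J3
bond 2 →I1
bond 3 →J3
bond 4 →J1
bond 5 →J3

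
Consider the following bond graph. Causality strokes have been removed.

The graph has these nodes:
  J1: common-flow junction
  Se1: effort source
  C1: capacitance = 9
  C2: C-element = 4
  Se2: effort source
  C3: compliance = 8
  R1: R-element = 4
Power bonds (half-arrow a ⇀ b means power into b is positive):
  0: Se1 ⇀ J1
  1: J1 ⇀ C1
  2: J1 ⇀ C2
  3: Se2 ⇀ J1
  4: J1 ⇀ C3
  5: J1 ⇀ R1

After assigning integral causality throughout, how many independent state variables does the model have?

3  (C1, C2, C3 all integral)

β0 stroke at J1  (Se1 (Se) sets effort on bond)
β3 stroke at J1  (source Se2 imposes e)
β1 stroke at J1  (prefer integral on C1)
β2 stroke at J1  (prefer integral on C2)
β4 stroke at J1  (C3 integral (e out))
β5 stroke at R1  (only one flow-in slot at J1)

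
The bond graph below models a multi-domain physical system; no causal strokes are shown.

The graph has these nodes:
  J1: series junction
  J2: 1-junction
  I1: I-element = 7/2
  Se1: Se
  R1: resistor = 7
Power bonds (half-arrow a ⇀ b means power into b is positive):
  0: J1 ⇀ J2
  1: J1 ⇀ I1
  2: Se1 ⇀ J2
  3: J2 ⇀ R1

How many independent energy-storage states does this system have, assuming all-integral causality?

b2 →J2  (Se1 (Se) sets effort on bond)
b1 →I1  (I1 integral (f out))
b0 →J1  (common-f at J1 fixed by 1)
b3 →J2  (1-jn J2 has f-setter on 0)

1  (I1 all integral)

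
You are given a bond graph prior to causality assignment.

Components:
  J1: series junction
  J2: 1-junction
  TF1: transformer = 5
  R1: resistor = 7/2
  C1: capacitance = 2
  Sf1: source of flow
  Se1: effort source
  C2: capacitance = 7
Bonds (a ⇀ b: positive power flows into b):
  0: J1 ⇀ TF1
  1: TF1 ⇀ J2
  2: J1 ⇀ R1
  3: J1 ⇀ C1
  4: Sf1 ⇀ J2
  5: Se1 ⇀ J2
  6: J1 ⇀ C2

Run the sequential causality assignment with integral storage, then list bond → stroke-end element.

b0 stroke→TF1
b1 stroke→J2
b2 stroke→J1
b3 stroke→J1
b4 stroke→Sf1
b5 stroke→J2
b6 stroke→J1

#4 stroke at Sf1  (Sf1 fixes flow; stroke at Sf1)
#5 stroke at J2  (Se1: effort source, stroke at far end)
#1 stroke at J2  (J2 flow already set via bond 4)
#0 stroke at TF1  (TF1: transformer flips bond 1)
#2 stroke at J1  (1-jn J1 has f-setter on 0)
#3 stroke at J1  (J1 flow already set via bond 0)
#6 stroke at J1  (J1 flow already set via bond 0)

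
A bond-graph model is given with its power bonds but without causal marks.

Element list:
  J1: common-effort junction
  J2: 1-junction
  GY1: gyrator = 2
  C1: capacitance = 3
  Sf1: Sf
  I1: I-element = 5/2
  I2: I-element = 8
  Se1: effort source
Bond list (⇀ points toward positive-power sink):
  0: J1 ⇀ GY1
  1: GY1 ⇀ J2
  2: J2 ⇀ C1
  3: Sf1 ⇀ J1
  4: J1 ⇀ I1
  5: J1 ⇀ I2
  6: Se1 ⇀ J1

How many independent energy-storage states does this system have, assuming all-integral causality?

3  (C1, I1, I2 all integral)

bond 3 stroke at Sf1  (Sf1 (Sf) sets flow on bond)
bond 6 stroke at J1  (Se1 fixes effort; stroke away)
bond 0 stroke at GY1  (common-e at J1 fixed by 6)
bond 4 stroke at I1  (0-jn J1 has e-setter on 6)
bond 5 stroke at I2  (common-e at J1 fixed by 6)
bond 1 stroke at GY1  (through GY1, causality inverts; strokes same side of GY1)
bond 2 stroke at J2  (1-jn J2 has f-setter on 1)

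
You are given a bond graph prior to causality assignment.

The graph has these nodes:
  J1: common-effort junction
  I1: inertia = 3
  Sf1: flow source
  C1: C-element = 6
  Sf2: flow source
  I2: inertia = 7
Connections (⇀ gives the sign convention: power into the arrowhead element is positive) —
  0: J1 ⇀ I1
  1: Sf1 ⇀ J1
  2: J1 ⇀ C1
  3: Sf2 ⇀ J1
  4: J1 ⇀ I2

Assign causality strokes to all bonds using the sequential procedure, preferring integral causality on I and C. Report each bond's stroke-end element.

#0 stroke→I1
#1 stroke→Sf1
#2 stroke→J1
#3 stroke→Sf2
#4 stroke→I2

bond 1 stroke at Sf1  (source Sf1 imposes f)
bond 3 stroke at Sf2  (source Sf2 imposes f)
bond 0 stroke at I1  (I1: I, integral causality)
bond 2 stroke at J1  (prefer integral on C1)
bond 4 stroke at I2  (common-e at J1 fixed by 2)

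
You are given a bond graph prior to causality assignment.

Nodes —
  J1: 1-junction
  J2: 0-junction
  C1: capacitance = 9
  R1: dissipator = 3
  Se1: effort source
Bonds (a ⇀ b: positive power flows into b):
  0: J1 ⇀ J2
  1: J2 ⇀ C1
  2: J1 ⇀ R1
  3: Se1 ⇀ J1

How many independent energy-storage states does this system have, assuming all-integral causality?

1  (C1 all integral)

β3 |J1  (Se1 fixes effort; stroke away)
β1 |J2  (prefer integral on C1)
β0 |J1  (common-e at J2 fixed by 1)
β2 |R1  (J1 needs exactly one f-in)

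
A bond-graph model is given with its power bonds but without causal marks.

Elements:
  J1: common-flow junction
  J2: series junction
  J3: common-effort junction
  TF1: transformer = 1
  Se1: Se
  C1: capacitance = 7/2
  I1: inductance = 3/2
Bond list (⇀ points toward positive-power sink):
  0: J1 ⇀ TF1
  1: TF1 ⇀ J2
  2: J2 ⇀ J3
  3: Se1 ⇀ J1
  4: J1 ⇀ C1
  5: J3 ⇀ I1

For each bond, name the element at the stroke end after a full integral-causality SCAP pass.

β3 stroke→J1  (Se1: effort source, stroke at far end)
β4 stroke→J1  (C1 outputs effort q/C1)
β0 stroke→TF1  (J1 needs exactly one f-in)
β1 stroke→J2  (TF TF1: opposite of bond 0)
β2 stroke→J3  (J2: last free bond brings flow in)
β5 stroke→I1  (common-e at J3 fixed by 2)

bond 0 stroke→TF1
bond 1 stroke→J2
bond 2 stroke→J3
bond 3 stroke→J1
bond 4 stroke→J1
bond 5 stroke→I1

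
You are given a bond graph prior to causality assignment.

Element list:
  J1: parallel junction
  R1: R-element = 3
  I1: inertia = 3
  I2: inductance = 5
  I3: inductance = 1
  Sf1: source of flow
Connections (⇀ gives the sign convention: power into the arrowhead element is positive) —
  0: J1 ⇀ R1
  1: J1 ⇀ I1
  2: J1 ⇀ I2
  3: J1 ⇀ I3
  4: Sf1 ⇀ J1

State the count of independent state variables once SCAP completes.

bond 4 |Sf1  (Sf1 fixes flow; stroke at Sf1)
bond 1 |I1  (I1: I, integral causality)
bond 2 |I2  (I2 integral (f out))
bond 3 |I3  (prefer integral on I3)
bond 0 |J1  (J1 needs exactly one e-in)

3  (I1, I2, I3 all integral)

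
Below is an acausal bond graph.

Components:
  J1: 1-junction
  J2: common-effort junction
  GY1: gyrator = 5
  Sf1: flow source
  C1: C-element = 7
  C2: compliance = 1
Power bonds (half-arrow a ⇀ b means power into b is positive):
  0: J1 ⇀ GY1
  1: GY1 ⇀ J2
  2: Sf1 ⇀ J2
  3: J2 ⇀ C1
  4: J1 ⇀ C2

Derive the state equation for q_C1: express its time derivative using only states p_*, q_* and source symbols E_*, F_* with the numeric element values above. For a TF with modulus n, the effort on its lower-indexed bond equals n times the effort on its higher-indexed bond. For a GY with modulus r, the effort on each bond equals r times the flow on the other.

β2 →Sf1  (source Sf1 imposes f)
β3 →J2  (C1 outputs effort q/C1)
β1 →GY1  (0-jn J2 has e-setter on 3)
β0 →GY1  (GY GY1: same side as bond 1)
β4 →J1  (J1: bond 0 brought flow, rest push out)

dq_C1/dt = F_Sf1 - q_C2/5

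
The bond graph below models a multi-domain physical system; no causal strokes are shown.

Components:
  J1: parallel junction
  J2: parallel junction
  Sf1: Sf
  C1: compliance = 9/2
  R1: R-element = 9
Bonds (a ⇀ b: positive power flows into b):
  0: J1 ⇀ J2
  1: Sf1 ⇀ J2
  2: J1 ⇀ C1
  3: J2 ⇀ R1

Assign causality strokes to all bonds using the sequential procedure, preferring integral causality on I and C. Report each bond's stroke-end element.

bond 0 →J2
bond 1 →Sf1
bond 2 →J1
bond 3 →R1

b1 |Sf1  (Sf1 (Sf) sets flow on bond)
b2 |J1  (C1 integral (e out))
b0 |J2  (common-e at J1 fixed by 2)
b3 |R1  (J2 effort already set via bond 0)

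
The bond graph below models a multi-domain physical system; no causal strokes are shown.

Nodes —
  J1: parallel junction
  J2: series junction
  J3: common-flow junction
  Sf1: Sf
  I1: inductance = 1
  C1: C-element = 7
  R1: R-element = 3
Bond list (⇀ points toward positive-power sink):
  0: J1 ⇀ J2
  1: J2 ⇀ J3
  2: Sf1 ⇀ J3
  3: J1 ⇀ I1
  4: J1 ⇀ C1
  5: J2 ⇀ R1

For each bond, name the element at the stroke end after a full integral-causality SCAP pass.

bond 0 →J2
bond 1 →J3
bond 2 →Sf1
bond 3 →I1
bond 4 →J1
bond 5 →J2

#2 →Sf1  (source Sf1 imposes f)
#1 →J3  (J3 flow already set via bond 2)
#0 →J2  (1-jn J2 has f-setter on 1)
#5 →J2  (J2 flow already set via bond 1)
#3 →I1  (I1: I, integral causality)
#4 →J1  (only one effort-in slot at J1)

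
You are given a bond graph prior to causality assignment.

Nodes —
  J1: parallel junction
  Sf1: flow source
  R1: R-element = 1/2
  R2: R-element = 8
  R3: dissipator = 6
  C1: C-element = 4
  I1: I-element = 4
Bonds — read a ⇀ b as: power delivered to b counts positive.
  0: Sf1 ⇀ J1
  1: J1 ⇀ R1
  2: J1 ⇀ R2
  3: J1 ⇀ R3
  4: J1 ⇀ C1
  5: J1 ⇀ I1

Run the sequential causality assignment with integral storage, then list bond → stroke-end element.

β0 |Sf1
β1 |R1
β2 |R2
β3 |R3
β4 |J1
β5 |I1

#0 stroke→Sf1  (source Sf1 imposes f)
#4 stroke→J1  (prefer integral on C1)
#1 stroke→R1  (J1 effort already set via bond 4)
#2 stroke→R2  (J1: bond 4 brought effort, rest push out)
#3 stroke→R3  (0-jn J1 has e-setter on 4)
#5 stroke→I1  (common-e at J1 fixed by 4)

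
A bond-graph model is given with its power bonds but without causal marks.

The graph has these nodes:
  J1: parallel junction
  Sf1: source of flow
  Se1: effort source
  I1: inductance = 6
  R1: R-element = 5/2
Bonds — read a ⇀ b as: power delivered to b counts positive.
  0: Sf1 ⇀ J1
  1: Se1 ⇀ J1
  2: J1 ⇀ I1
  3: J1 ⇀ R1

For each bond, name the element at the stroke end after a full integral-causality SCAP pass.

bond 0 |Sf1
bond 1 |J1
bond 2 |I1
bond 3 |R1

#0 stroke at Sf1  (Sf1 fixes flow; stroke at Sf1)
#1 stroke at J1  (Se1 (Se) sets effort on bond)
#2 stroke at I1  (J1: bond 1 brought effort, rest push out)
#3 stroke at R1  (J1: bond 1 brought effort, rest push out)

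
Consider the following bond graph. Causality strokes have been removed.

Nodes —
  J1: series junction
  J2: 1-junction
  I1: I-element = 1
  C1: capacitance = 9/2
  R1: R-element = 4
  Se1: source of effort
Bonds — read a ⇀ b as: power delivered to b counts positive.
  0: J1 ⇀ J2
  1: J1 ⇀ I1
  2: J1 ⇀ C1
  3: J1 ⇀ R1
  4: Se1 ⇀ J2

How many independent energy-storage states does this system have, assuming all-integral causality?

2  (C1, I1 all integral)

bond 4 →J2  (Se1: effort source, stroke at far end)
bond 0 →J1  (only one flow-in slot at J2)
bond 1 →I1  (I1: I, integral causality)
bond 2 →J1  (J1 flow already set via bond 1)
bond 3 →J1  (J1 flow already set via bond 1)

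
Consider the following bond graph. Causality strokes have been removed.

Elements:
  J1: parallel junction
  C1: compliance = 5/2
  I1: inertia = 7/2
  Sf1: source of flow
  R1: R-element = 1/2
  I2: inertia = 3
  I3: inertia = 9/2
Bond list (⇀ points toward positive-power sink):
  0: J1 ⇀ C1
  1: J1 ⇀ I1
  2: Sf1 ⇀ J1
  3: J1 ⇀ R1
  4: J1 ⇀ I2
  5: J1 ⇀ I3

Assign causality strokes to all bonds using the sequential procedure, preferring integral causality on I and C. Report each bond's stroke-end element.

#0 stroke at J1
#1 stroke at I1
#2 stroke at Sf1
#3 stroke at R1
#4 stroke at I2
#5 stroke at I3

#2 →Sf1  (Sf1 (Sf) sets flow on bond)
#0 →J1  (C1: C, integral causality)
#1 →I1  (common-e at J1 fixed by 0)
#3 →R1  (J1: bond 0 brought effort, rest push out)
#4 →I2  (0-jn J1 has e-setter on 0)
#5 →I3  (J1: bond 0 brought effort, rest push out)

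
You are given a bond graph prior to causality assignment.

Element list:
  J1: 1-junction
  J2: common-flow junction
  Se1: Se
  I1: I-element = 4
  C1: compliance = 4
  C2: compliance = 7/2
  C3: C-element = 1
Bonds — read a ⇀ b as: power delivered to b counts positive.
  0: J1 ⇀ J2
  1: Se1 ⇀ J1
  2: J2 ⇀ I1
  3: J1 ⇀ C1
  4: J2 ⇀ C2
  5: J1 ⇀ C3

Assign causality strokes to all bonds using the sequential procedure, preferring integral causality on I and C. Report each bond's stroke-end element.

b0 stroke at J2
b1 stroke at J1
b2 stroke at I1
b3 stroke at J1
b4 stroke at J2
b5 stroke at J1

b1 stroke→J1  (Se1: effort source, stroke at far end)
b2 stroke→I1  (prefer integral on I1)
b0 stroke→J2  (common-f at J2 fixed by 2)
b4 stroke→J2  (1-jn J2 has f-setter on 2)
b3 stroke→J1  (J1: bond 0 brought flow, rest push out)
b5 stroke→J1  (common-f at J1 fixed by 0)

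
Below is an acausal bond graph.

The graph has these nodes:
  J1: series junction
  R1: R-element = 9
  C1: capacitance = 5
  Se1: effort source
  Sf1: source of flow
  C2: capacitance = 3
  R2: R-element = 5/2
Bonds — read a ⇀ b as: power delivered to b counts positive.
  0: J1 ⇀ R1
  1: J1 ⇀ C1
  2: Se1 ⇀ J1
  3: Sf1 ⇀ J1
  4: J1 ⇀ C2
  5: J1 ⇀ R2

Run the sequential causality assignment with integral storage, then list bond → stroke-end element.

bond 0 stroke→J1
bond 1 stroke→J1
bond 2 stroke→J1
bond 3 stroke→Sf1
bond 4 stroke→J1
bond 5 stroke→J1

b2 |J1  (Se1: effort source, stroke at far end)
b3 |Sf1  (Sf1: flow source, stroke at near end)
b0 |J1  (1-jn J1 has f-setter on 3)
b1 |J1  (J1 flow already set via bond 3)
b4 |J1  (J1 flow already set via bond 3)
b5 |J1  (1-jn J1 has f-setter on 3)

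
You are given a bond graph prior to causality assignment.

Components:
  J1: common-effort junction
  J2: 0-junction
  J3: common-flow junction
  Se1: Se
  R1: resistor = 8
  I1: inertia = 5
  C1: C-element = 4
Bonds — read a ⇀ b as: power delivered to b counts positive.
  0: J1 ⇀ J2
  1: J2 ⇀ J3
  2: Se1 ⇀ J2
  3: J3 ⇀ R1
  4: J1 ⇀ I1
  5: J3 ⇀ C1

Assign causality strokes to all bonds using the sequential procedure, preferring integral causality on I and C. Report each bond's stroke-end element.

bond 2 →J2  (Se1 (Se) sets effort on bond)
bond 0 →J1  (0-jn J2 has e-setter on 2)
bond 1 →J3  (common-e at J2 fixed by 2)
bond 4 →I1  (J1 effort already set via bond 0)
bond 5 →J3  (prefer integral on C1)
bond 3 →R1  (closing 1-jn rule on J3)

β0 stroke at J1
β1 stroke at J3
β2 stroke at J2
β3 stroke at R1
β4 stroke at I1
β5 stroke at J3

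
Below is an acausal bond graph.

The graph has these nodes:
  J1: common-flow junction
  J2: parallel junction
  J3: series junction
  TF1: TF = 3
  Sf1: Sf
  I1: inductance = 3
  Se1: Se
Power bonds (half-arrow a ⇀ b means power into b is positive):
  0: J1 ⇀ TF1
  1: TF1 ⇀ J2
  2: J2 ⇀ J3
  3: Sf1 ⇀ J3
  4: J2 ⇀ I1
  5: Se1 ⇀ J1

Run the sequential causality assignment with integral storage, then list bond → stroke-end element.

bond 3 stroke→Sf1  (Sf1: flow source, stroke at near end)
bond 5 stroke→J1  (Se1 (Se) sets effort on bond)
bond 0 stroke→TF1  (J1 needs exactly one f-in)
bond 2 stroke→J3  (1-jn J3 has f-setter on 3)
bond 1 stroke→J2  (TF TF1: opposite of bond 0)
bond 4 stroke→I1  (J2: bond 1 brought effort, rest push out)

β0 →TF1
β1 →J2
β2 →J3
β3 →Sf1
β4 →I1
β5 →J1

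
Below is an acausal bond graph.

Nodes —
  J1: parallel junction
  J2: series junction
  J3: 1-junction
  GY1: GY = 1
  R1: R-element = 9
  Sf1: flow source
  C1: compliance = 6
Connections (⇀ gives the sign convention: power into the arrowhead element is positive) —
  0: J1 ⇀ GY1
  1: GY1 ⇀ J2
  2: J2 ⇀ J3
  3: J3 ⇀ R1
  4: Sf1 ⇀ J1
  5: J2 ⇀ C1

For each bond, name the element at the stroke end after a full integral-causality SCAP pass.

β4 stroke at Sf1  (Sf1 fixes flow; stroke at Sf1)
β0 stroke at J1  (only one effort-in slot at J1)
β1 stroke at J2  (GY1 both-in/both-out from 0)
β5 stroke at J2  (prefer integral on C1)
β2 stroke at J3  (J2: last free bond brings flow in)
β3 stroke at R1  (only one flow-in slot at J3)

β0 →J1
β1 →J2
β2 →J3
β3 →R1
β4 →Sf1
β5 →J2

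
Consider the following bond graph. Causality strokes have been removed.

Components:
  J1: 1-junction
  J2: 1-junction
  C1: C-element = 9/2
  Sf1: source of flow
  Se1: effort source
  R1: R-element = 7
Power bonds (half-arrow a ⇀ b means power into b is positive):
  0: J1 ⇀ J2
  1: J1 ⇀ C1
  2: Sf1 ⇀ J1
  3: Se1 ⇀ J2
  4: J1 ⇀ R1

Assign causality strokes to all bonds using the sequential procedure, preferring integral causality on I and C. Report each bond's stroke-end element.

β0 stroke→J1
β1 stroke→J1
β2 stroke→Sf1
β3 stroke→J2
β4 stroke→J1

bond 2 |Sf1  (Sf1 fixes flow; stroke at Sf1)
bond 3 |J2  (Se1 (Se) sets effort on bond)
bond 0 |J1  (J1 flow already set via bond 2)
bond 1 |J1  (J1: bond 2 brought flow, rest push out)
bond 4 |J1  (common-f at J1 fixed by 2)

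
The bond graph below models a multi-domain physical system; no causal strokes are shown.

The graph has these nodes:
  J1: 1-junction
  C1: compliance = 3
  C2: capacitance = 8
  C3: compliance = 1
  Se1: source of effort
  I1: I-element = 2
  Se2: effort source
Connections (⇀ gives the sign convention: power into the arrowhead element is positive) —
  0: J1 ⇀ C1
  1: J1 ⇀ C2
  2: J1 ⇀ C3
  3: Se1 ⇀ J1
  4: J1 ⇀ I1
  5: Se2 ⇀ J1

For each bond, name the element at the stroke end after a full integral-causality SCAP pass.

#3 stroke at J1  (Se1: effort source, stroke at far end)
#5 stroke at J1  (source Se2 imposes e)
#0 stroke at J1  (C1 outputs effort q/C1)
#1 stroke at J1  (C2 integral (e out))
#2 stroke at J1  (prefer integral on C3)
#4 stroke at I1  (J1: last free bond brings flow in)

β0 stroke at J1
β1 stroke at J1
β2 stroke at J1
β3 stroke at J1
β4 stroke at I1
β5 stroke at J1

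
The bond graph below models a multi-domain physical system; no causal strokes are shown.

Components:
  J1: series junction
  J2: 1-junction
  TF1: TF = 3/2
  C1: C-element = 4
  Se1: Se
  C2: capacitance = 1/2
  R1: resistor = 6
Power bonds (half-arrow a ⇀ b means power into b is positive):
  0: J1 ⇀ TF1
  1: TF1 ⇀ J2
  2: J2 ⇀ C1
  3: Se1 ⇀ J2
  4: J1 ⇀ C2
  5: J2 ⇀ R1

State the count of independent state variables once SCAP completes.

β3 |J2  (Se1: effort source, stroke at far end)
β2 |J2  (prefer integral on C1)
β4 |J1  (C2 outputs effort q/C2)
β0 |TF1  (J1: last free bond brings flow in)
β1 |J2  (through TF1, causality passes straight; one stroke at TF1)
β5 |R1  (closing 1-jn rule on J2)

2  (C1, C2 all integral)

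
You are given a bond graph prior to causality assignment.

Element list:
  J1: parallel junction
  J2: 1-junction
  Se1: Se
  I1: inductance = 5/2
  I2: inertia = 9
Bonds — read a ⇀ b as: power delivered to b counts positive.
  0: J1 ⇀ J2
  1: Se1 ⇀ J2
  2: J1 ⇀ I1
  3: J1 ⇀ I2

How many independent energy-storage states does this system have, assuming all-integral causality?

b1 stroke→J2  (source Se1 imposes e)
b0 stroke→J1  (J2 needs exactly one f-in)
b2 stroke→I1  (J1 effort already set via bond 0)
b3 stroke→I2  (J1: bond 0 brought effort, rest push out)

2  (I1, I2 all integral)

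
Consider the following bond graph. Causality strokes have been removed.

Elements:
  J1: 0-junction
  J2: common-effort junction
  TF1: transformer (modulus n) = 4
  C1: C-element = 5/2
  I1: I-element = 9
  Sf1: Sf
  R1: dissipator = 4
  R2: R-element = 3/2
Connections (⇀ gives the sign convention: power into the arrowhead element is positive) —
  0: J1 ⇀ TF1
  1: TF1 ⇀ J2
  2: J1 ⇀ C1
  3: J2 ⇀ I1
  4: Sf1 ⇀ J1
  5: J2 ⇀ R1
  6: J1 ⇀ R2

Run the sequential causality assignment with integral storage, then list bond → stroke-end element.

#0 →TF1
#1 →J2
#2 →J1
#3 →I1
#4 →Sf1
#5 →R1
#6 →R2

bond 4 →Sf1  (Sf1 fixes flow; stroke at Sf1)
bond 2 →J1  (C1 outputs effort q/C1)
bond 0 →TF1  (0-jn J1 has e-setter on 2)
bond 6 →R2  (J1: bond 2 brought effort, rest push out)
bond 1 →J2  (TF1 one-in-one-out from 0)
bond 3 →I1  (0-jn J2 has e-setter on 1)
bond 5 →R1  (common-e at J2 fixed by 1)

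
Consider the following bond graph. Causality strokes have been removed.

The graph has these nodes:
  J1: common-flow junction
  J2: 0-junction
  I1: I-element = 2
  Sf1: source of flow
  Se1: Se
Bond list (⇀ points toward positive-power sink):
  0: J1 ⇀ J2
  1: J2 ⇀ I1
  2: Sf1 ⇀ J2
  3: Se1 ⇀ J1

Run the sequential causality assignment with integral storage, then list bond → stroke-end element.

β0 →J2
β1 →I1
β2 →Sf1
β3 →J1

#2 |Sf1  (Sf1: flow source, stroke at near end)
#3 |J1  (source Se1 imposes e)
#0 |J2  (J1: last free bond brings flow in)
#1 |I1  (J2 effort already set via bond 0)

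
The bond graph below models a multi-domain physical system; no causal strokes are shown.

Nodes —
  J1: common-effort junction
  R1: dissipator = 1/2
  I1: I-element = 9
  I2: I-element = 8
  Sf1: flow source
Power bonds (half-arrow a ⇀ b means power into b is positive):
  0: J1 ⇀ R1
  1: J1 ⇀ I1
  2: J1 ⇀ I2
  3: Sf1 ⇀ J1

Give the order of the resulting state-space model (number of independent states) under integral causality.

#3 stroke→Sf1  (source Sf1 imposes f)
#1 stroke→I1  (I1 outputs flow p/I1)
#2 stroke→I2  (I2 integral (f out))
#0 stroke→J1  (J1 needs exactly one e-in)

2  (I1, I2 all integral)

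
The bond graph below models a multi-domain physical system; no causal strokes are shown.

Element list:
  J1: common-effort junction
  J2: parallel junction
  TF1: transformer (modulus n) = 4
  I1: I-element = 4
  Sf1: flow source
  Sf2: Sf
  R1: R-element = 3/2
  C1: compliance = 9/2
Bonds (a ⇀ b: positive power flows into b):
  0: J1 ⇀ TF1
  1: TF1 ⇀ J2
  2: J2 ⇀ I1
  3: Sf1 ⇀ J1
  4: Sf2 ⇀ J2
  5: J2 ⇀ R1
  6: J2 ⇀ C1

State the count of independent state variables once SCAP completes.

2  (C1, I1 all integral)

bond 3 →Sf1  (Sf1: flow source, stroke at near end)
bond 4 →Sf2  (Sf2: flow source, stroke at near end)
bond 0 →J1  (only one effort-in slot at J1)
bond 1 →TF1  (TF1 one-in-one-out from 0)
bond 2 →I1  (I1: I, integral causality)
bond 6 →J2  (prefer integral on C1)
bond 5 →R1  (common-e at J2 fixed by 6)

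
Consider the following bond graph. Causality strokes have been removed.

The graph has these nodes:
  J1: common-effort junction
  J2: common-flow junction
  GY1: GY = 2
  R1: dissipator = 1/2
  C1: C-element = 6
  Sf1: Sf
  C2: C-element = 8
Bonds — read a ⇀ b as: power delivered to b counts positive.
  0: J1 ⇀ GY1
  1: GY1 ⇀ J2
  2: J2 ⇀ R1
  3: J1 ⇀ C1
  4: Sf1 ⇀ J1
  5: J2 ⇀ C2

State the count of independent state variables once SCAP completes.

β4 →Sf1  (Sf1: flow source, stroke at near end)
β3 →J1  (C1: C, integral causality)
β0 →GY1  (J1: bond 3 brought effort, rest push out)
β1 →GY1  (GY1 both-in/both-out from 0)
β2 →J2  (J2 flow already set via bond 1)
β5 →J2  (1-jn J2 has f-setter on 1)

2  (C1, C2 all integral)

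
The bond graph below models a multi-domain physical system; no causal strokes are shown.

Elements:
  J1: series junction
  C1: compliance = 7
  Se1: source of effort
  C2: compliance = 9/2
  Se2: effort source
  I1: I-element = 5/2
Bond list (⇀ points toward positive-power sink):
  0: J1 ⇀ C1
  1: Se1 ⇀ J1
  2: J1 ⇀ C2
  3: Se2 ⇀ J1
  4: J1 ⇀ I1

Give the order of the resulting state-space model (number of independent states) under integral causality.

3  (C1, C2, I1 all integral)

β1 |J1  (Se1 fixes effort; stroke away)
β3 |J1  (Se2 fixes effort; stroke away)
β0 |J1  (C1 integral (e out))
β2 |J1  (C2: C, integral causality)
β4 |I1  (J1: last free bond brings flow in)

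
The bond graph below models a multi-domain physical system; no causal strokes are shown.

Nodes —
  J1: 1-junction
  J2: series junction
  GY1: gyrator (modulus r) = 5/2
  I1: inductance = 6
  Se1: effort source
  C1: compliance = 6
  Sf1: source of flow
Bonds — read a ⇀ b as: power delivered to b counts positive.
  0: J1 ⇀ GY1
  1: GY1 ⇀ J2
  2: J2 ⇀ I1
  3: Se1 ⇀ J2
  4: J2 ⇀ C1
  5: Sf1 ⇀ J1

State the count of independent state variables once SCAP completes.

#3 |J2  (Se1 (Se) sets effort on bond)
#5 |Sf1  (Sf1: flow source, stroke at near end)
#0 |J1  (common-f at J1 fixed by 5)
#1 |J2  (through GY1, causality inverts; strokes same side of GY1)
#2 |I1  (I1: I, integral causality)
#4 |J2  (J2: bond 2 brought flow, rest push out)

2  (C1, I1 all integral)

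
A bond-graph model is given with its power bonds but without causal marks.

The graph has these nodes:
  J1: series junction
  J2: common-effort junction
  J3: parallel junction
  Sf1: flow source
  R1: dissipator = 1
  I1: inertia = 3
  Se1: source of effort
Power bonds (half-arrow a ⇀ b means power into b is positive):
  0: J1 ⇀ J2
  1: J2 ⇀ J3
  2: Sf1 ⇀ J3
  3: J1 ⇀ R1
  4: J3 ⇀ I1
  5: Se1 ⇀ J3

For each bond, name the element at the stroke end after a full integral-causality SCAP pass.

bond 2 |Sf1  (Sf1: flow source, stroke at near end)
bond 5 |J3  (source Se1 imposes e)
bond 1 |J2  (J3: bond 5 brought effort, rest push out)
bond 4 |I1  (J3 effort already set via bond 5)
bond 0 |J1  (J2: bond 1 brought effort, rest push out)
bond 3 |R1  (only one flow-in slot at J1)

#0 stroke at J1
#1 stroke at J2
#2 stroke at Sf1
#3 stroke at R1
#4 stroke at I1
#5 stroke at J3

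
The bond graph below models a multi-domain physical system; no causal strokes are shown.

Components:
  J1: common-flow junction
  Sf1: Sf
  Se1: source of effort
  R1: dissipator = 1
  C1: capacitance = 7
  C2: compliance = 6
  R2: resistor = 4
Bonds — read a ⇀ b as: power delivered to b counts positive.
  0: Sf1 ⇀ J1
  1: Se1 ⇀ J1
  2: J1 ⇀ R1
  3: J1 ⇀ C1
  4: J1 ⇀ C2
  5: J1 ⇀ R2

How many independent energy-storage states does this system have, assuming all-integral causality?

2  (C1, C2 all integral)

b0 |Sf1  (Sf1 fixes flow; stroke at Sf1)
b1 |J1  (Se1: effort source, stroke at far end)
b2 |J1  (J1: bond 0 brought flow, rest push out)
b3 |J1  (J1: bond 0 brought flow, rest push out)
b4 |J1  (common-f at J1 fixed by 0)
b5 |J1  (J1 flow already set via bond 0)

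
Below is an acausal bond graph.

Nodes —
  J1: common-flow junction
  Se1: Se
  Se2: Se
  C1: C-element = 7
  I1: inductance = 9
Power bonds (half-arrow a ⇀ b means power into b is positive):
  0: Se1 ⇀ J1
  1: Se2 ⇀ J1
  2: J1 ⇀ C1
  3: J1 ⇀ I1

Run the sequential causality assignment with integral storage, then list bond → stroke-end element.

b0 |J1
b1 |J1
b2 |J1
b3 |I1

b0 |J1  (Se1 (Se) sets effort on bond)
b1 |J1  (Se2 (Se) sets effort on bond)
b2 |J1  (prefer integral on C1)
b3 |I1  (only one flow-in slot at J1)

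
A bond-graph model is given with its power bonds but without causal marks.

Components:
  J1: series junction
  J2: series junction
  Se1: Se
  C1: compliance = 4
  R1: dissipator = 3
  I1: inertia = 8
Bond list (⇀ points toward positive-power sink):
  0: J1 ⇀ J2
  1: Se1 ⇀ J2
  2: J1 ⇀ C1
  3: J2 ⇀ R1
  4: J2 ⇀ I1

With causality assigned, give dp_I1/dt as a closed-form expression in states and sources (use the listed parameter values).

bond 1 stroke→J2  (Se1: effort source, stroke at far end)
bond 2 stroke→J1  (C1 outputs effort q/C1)
bond 0 stroke→J2  (J1 needs exactly one f-in)
bond 4 stroke→I1  (prefer integral on I1)
bond 3 stroke→J2  (1-jn J2 has f-setter on 4)

dp_I1/dt = E_Se1 - 3*p_I1/8 - q_C1/4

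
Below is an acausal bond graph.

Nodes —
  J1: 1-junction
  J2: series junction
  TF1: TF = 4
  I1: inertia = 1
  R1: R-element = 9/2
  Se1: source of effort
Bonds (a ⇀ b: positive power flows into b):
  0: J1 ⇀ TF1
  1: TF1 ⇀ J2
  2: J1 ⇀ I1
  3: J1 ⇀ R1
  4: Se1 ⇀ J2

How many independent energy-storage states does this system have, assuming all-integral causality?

b4 →J2  (source Se1 imposes e)
b1 →TF1  (J2: last free bond brings flow in)
b0 →J1  (TF TF1: opposite of bond 1)
b2 →I1  (I1 outputs flow p/I1)
b3 →J1  (1-jn J1 has f-setter on 2)

1  (I1 all integral)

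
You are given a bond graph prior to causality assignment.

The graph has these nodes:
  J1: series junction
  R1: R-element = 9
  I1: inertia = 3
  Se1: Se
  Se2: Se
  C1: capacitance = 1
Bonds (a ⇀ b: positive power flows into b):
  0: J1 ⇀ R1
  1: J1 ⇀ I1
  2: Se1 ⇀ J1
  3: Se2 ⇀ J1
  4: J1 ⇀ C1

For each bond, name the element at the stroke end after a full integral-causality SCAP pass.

#0 →J1
#1 →I1
#2 →J1
#3 →J1
#4 →J1

#2 |J1  (Se1 fixes effort; stroke away)
#3 |J1  (Se2 (Se) sets effort on bond)
#1 |I1  (I1 outputs flow p/I1)
#0 |J1  (J1: bond 1 brought flow, rest push out)
#4 |J1  (common-f at J1 fixed by 1)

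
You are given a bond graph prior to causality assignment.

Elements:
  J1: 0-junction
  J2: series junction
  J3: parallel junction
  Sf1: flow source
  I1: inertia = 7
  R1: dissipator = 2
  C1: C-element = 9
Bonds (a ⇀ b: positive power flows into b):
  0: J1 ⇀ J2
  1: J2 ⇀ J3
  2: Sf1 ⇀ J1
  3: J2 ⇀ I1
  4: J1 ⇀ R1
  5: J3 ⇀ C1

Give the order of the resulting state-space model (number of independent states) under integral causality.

2  (C1, I1 all integral)

β2 stroke→Sf1  (Sf1 (Sf) sets flow on bond)
β3 stroke→I1  (I1 integral (f out))
β0 stroke→J2  (J2 flow already set via bond 3)
β1 stroke→J2  (1-jn J2 has f-setter on 3)
β5 stroke→J3  (only one effort-in slot at J3)
β4 stroke→J1  (closing 0-jn rule on J1)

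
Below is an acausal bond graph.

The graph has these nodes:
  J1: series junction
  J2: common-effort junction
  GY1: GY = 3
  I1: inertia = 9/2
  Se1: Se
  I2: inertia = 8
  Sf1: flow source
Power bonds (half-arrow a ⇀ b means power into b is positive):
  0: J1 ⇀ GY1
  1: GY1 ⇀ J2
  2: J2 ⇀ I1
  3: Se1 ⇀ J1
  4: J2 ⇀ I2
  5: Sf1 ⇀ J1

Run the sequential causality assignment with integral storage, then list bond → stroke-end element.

β3 stroke→J1  (source Se1 imposes e)
β5 stroke→Sf1  (source Sf1 imposes f)
β0 stroke→J1  (J1: bond 5 brought flow, rest push out)
β1 stroke→J2  (GY1: gyrator matches bond 0)
β2 stroke→I1  (common-e at J2 fixed by 1)
β4 stroke→I2  (J2 effort already set via bond 1)

β0 |J1
β1 |J2
β2 |I1
β3 |J1
β4 |I2
β5 |Sf1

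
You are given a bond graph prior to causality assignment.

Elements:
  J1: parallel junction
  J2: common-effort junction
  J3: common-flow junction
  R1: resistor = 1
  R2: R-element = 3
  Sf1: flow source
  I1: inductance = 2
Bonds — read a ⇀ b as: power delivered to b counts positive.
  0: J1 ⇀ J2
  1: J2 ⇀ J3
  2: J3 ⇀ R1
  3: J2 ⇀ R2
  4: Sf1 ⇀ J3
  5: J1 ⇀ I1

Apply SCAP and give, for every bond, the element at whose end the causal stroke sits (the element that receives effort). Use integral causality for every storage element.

#0 stroke→J1
#1 stroke→J3
#2 stroke→J3
#3 stroke→J2
#4 stroke→Sf1
#5 stroke→I1

#4 →Sf1  (Sf1 (Sf) sets flow on bond)
#1 →J3  (common-f at J3 fixed by 4)
#2 →J3  (1-jn J3 has f-setter on 4)
#5 →I1  (I1 integral (f out))
#0 →J1  (closing 0-jn rule on J1)
#3 →J2  (J2 needs exactly one e-in)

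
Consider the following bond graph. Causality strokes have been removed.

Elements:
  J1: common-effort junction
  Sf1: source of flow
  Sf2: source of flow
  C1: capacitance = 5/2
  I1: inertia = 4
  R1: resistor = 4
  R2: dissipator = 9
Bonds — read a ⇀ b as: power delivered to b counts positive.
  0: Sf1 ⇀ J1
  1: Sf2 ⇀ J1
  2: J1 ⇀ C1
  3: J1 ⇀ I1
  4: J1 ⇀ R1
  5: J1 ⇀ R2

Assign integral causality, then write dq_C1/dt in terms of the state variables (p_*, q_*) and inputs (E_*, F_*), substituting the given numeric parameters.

dq_C1/dt = F_Sf1 + F_Sf2 - p_I1/4 - 13*q_C1/90

b0 →Sf1  (source Sf1 imposes f)
b1 →Sf2  (Sf2: flow source, stroke at near end)
b2 →J1  (C1 outputs effort q/C1)
b3 →I1  (0-jn J1 has e-setter on 2)
b4 →R1  (J1: bond 2 brought effort, rest push out)
b5 →R2  (J1: bond 2 brought effort, rest push out)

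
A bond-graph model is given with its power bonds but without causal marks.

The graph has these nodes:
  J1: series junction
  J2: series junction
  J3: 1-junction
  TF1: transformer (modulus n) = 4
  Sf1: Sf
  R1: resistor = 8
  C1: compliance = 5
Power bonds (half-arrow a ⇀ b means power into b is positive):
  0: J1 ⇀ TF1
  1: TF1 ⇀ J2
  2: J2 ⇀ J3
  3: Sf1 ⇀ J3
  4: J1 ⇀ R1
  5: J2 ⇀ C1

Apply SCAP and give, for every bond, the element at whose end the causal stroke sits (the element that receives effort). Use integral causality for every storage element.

β0 stroke at TF1
β1 stroke at J2
β2 stroke at J3
β3 stroke at Sf1
β4 stroke at J1
β5 stroke at J2

β3 |Sf1  (Sf1: flow source, stroke at near end)
β2 |J3  (J3 flow already set via bond 3)
β1 |J2  (common-f at J2 fixed by 2)
β5 |J2  (1-jn J2 has f-setter on 2)
β0 |TF1  (TF1 one-in-one-out from 1)
β4 |J1  (J1 flow already set via bond 0)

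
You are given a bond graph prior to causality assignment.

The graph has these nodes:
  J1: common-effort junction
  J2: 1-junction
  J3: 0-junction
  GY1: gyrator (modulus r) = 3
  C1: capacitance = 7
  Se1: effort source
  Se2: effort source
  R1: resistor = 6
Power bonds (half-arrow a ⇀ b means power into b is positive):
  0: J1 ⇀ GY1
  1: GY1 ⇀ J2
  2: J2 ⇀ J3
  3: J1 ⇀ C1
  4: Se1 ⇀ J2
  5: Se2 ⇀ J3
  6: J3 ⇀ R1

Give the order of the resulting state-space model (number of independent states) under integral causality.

#4 →J2  (Se1: effort source, stroke at far end)
#5 →J3  (Se2 (Se) sets effort on bond)
#2 →J2  (J3: bond 5 brought effort, rest push out)
#6 →R1  (0-jn J3 has e-setter on 5)
#1 →GY1  (J2: last free bond brings flow in)
#0 →GY1  (GY1: gyrator matches bond 1)
#3 →J1  (closing 0-jn rule on J1)

1  (C1 all integral)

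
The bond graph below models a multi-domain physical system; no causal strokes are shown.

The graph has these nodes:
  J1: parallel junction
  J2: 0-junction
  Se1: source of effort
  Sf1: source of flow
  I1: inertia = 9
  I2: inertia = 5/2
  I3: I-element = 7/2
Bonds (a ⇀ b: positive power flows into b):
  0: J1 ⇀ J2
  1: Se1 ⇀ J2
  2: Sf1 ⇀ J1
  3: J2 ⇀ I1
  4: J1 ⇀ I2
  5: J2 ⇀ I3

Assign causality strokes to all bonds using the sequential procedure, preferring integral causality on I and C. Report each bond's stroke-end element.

#1 |J2  (source Se1 imposes e)
#2 |Sf1  (source Sf1 imposes f)
#0 |J1  (common-e at J2 fixed by 1)
#3 |I1  (J2: bond 1 brought effort, rest push out)
#5 |I3  (common-e at J2 fixed by 1)
#4 |I2  (common-e at J1 fixed by 0)

b0 →J1
b1 →J2
b2 →Sf1
b3 →I1
b4 →I2
b5 →I3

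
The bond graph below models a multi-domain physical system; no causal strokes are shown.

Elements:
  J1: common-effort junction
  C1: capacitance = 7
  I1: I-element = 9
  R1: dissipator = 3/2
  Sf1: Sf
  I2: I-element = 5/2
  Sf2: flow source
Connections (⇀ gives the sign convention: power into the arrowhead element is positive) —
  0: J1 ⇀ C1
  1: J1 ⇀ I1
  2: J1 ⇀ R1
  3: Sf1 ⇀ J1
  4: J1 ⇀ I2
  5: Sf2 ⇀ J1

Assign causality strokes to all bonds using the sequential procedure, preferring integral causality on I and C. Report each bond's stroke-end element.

bond 3 →Sf1  (Sf1 (Sf) sets flow on bond)
bond 5 →Sf2  (Sf2: flow source, stroke at near end)
bond 0 →J1  (C1 outputs effort q/C1)
bond 1 →I1  (common-e at J1 fixed by 0)
bond 2 →R1  (J1 effort already set via bond 0)
bond 4 →I2  (common-e at J1 fixed by 0)

β0 stroke at J1
β1 stroke at I1
β2 stroke at R1
β3 stroke at Sf1
β4 stroke at I2
β5 stroke at Sf2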